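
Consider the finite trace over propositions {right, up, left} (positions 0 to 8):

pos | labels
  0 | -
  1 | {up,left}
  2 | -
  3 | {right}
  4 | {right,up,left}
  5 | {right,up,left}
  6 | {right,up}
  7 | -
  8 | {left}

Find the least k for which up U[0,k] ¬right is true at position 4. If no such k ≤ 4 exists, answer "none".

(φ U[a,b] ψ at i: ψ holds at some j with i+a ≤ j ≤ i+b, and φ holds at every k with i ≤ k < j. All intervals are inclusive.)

3

Need earliest j ≥ 4 with ¬right, and up at every k in [4,j-1].
  j=4: rhs fails.
  j=5: rhs fails.
  j=6: rhs fails.
  j=7: rhs holds; lhs holds on [4,6]. k = 3.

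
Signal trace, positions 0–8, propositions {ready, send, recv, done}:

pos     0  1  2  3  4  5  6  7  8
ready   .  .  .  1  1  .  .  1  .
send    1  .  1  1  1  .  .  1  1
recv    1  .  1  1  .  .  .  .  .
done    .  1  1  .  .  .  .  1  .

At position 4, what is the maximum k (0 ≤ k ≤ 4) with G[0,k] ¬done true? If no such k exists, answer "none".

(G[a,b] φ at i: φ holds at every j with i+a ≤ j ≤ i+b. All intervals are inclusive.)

¬done must hold from j=4 onward; find where it first fails.
  j=4: holds
  j=5: holds
  j=6: holds
  j=7: fails
Holds on [4,6], so largest k = 2.

2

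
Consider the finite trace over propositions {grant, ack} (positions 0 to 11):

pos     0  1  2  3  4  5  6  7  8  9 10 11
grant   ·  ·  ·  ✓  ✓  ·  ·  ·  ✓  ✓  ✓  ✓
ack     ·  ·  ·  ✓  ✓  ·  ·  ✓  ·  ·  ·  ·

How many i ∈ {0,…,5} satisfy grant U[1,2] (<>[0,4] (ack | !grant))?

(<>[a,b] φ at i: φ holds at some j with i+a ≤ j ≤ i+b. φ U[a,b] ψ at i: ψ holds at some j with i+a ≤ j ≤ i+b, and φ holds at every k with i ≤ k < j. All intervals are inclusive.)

2

Evaluate at each i in [0,5]:
  i=0: ✗ (lhs fails at k=0 before rhs at j=1)
  i=1: ✗ (lhs fails at k=1 before rhs at j=2)
  i=2: ✗ (lhs fails at k=2 before rhs at j=3)
  i=3: ✓ (rhs at j=4; lhs holds on [3,3])
  i=4: ✓ (rhs at j=5; lhs holds on [4,4])
  i=5: ✗ (lhs fails at k=5 before rhs at j=6)
Positions where it holds: {3, 4} → 2.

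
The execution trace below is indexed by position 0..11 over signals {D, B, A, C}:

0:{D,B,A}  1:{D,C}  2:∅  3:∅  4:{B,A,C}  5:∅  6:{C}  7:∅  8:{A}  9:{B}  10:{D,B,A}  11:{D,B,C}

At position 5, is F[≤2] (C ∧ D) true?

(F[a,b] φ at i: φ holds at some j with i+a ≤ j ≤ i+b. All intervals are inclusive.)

Does not hold

Check (C ∧ D) at each j in [5,7]:
  j=5: false
  j=6: false
  j=7: false
No position in the window satisfies it → formula fails.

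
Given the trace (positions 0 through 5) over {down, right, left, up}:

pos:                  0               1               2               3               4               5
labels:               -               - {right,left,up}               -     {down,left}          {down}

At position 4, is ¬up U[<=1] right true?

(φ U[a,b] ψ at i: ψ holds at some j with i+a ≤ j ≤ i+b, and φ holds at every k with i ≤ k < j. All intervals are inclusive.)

No

Need some j in [4,5] with right, and ¬up at every k in [4,j-1].
  j=4: right false.
  j=5: right false.
No j in the window works → until fails.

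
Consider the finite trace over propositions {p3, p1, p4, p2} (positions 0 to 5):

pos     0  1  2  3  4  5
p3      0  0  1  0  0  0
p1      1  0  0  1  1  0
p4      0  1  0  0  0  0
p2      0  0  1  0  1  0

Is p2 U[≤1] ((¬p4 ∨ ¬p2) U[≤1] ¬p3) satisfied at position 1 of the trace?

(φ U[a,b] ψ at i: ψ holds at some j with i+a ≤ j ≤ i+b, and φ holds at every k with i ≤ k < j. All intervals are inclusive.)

Holds

Need some j in [1,2] with ((¬p4 ∨ ¬p2) U[≤1] ¬p3), and p2 at every k in [1,j-1].
  j=1: ((¬p4 ∨ ¬p2) U[≤1] ¬p3) holds; no prefix to check → satisfied.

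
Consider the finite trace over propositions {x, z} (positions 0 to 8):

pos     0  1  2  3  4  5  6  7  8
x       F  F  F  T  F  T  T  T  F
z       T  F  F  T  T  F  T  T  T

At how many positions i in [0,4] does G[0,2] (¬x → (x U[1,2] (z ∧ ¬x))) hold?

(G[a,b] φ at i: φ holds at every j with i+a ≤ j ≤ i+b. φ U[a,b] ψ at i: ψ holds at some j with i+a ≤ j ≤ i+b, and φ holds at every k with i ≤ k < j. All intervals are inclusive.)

0

Evaluate at each i in [0,4]:
  i=0: ✗ (fails at j=0)
  i=1: ✗ (fails at j=1)
  i=2: ✗ (fails at j=2)
  i=3: ✗ (fails at j=4)
  i=4: ✗ (fails at j=4)
Positions where it holds: {} → 0.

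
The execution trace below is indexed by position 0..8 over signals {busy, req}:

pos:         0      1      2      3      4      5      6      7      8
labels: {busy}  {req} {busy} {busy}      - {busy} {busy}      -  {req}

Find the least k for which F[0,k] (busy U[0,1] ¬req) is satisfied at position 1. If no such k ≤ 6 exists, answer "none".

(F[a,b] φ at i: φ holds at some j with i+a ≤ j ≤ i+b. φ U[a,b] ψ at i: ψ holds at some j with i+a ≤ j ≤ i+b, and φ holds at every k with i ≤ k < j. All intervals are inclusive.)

Scan j = 1,2,… for (busy U[0,1] ¬req):
  j=1: fails
  j=2: holds
First hit at j=2, so smallest k = 2-1 = 1.

1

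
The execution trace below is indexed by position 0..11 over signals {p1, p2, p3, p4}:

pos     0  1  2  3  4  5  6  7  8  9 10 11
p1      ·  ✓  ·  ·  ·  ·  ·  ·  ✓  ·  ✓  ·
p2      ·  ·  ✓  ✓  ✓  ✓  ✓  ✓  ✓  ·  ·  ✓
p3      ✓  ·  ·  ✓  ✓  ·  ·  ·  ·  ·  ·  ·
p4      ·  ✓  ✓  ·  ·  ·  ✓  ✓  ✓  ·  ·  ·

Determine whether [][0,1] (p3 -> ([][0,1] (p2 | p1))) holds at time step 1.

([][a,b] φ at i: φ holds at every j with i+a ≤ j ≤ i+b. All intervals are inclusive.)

Yes

Check (p3 -> ([][0,1] (p2 | p1))) at every j in [1,2]:
  j=1: antecedent false → ✓
  j=2: antecedent false → ✓
All positions satisfy it → formula holds.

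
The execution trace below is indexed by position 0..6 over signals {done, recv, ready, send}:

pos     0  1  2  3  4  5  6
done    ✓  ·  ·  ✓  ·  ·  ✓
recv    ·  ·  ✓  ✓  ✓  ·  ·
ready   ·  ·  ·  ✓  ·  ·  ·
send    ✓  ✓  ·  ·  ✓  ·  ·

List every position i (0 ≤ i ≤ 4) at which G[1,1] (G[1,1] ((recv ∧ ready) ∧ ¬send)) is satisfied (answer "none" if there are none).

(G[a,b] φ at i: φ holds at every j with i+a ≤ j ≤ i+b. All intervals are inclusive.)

Evaluate at each i in [0,4]:
  i=0: ✗ (fails at j=1)
  i=1: ✓ (all of [2,2])
  i=2: ✗ (fails at j=3)
  i=3: ✗ (fails at j=4)
  i=4: ✗ (fails at j=5)

1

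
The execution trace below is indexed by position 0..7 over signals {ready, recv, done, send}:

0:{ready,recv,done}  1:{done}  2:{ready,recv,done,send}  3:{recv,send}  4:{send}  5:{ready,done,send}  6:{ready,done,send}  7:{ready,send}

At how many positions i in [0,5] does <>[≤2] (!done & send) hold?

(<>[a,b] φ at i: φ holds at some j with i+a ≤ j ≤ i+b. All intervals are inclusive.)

5

Evaluate at each i in [0,5]:
  i=0: ✗ (none in [0,2])
  i=1: ✓ (witness j=3)
  i=2: ✓ (witness j=3)
  i=3: ✓ (witness j=3)
  i=4: ✓ (witness j=4)
  i=5: ✓ (witness j=7)
Positions where it holds: {1, 2, 3, 4, 5} → 5.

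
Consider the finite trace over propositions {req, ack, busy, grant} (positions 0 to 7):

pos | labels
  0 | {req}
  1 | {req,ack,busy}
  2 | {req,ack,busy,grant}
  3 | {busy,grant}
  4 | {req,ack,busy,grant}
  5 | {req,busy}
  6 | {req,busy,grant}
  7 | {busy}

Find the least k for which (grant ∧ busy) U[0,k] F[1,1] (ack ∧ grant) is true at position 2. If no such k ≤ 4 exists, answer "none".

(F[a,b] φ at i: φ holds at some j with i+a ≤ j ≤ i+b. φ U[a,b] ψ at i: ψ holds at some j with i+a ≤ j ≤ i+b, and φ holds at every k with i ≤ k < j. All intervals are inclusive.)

1

Need earliest j ≥ 2 with F[1,1] (ack ∧ grant), and (grant ∧ busy) at every k in [2,j-1].
  j=2: rhs fails.
  j=3: rhs holds; lhs holds on [2,2]. k = 1.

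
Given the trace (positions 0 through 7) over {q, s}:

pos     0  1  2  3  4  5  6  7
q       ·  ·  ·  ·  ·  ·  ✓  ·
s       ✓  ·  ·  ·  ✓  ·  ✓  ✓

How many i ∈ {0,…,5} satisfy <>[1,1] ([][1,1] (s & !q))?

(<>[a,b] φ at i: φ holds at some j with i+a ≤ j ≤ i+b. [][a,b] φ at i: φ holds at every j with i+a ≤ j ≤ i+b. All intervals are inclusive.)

2

Evaluate at each i in [0,5]:
  i=0: ✗ (none in [1,1])
  i=1: ✗ (none in [2,2])
  i=2: ✓ (witness j=3)
  i=3: ✗ (none in [4,4])
  i=4: ✗ (none in [5,5])
  i=5: ✓ (witness j=6)
Positions where it holds: {2, 5} → 2.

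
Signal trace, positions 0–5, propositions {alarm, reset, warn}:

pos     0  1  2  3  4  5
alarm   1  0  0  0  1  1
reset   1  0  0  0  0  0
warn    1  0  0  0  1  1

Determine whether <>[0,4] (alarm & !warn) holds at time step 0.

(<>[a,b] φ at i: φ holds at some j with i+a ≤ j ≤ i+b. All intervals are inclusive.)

Does not hold

Check (alarm & !warn) at each j in [0,4]:
  j=0: false
  j=1: false
  j=2: false
  j=3: false
  j=4: false
No position in the window satisfies it → formula fails.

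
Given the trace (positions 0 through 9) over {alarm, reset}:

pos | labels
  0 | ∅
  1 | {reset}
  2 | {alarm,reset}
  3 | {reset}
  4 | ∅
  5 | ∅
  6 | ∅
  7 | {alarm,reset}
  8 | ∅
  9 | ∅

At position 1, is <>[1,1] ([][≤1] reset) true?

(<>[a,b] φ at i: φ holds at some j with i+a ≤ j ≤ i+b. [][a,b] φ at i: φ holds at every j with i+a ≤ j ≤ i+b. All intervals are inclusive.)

Holds

Check [][≤1] reset at each j in [2,2]:
  j=2: holds on [2,3]
Found at j=2 → formula holds.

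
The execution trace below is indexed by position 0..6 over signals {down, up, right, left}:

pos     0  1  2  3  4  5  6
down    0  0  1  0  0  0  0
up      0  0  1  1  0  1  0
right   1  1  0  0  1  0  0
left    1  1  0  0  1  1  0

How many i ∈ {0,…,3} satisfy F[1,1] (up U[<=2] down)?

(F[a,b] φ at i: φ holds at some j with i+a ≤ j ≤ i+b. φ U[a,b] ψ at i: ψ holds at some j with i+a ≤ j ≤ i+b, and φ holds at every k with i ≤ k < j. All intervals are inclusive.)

Evaluate at each i in [0,3]:
  i=0: ✗ (none in [1,1])
  i=1: ✓ (witness j=2)
  i=2: ✗ (none in [3,3])
  i=3: ✗ (none in [4,4])
Positions where it holds: {1} → 1.

1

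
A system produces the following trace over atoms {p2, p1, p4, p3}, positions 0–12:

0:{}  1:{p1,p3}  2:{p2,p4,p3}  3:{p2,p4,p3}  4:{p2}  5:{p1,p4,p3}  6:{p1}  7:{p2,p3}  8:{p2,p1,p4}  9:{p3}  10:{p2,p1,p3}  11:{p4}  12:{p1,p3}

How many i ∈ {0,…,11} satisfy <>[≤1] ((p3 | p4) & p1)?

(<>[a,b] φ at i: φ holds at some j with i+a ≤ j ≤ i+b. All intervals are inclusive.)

9

Evaluate at each i in [0,11]:
  i=0: ✓ (witness j=1)
  i=1: ✓ (witness j=1)
  i=2: ✗ (none in [2,3])
  i=3: ✗ (none in [3,4])
  i=4: ✓ (witness j=5)
  i=5: ✓ (witness j=5)
  i=6: ✗ (none in [6,7])
  i=7: ✓ (witness j=8)
  i=8: ✓ (witness j=8)
  i=9: ✓ (witness j=10)
  i=10: ✓ (witness j=10)
  i=11: ✓ (witness j=12)
Positions where it holds: {0, 1, 4, 5, 7, 8, 9, 10, 11} → 9.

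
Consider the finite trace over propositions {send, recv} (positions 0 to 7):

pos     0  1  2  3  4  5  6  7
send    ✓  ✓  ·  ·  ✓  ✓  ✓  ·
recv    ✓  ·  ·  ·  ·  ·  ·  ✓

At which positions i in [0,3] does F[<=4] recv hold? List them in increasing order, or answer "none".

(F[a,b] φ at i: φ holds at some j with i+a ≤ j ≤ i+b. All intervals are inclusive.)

Evaluate at each i in [0,3]:
  i=0: ✓ (witness j=0)
  i=1: ✗ (none in [1,5])
  i=2: ✗ (none in [2,6])
  i=3: ✓ (witness j=7)

0, 3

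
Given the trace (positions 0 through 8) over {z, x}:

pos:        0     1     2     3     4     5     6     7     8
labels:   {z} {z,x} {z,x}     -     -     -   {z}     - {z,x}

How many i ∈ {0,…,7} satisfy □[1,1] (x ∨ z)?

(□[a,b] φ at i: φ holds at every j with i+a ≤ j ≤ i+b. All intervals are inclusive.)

Evaluate at each i in [0,7]:
  i=0: ✓ (all of [1,1])
  i=1: ✓ (all of [2,2])
  i=2: ✗ (fails at j=3)
  i=3: ✗ (fails at j=4)
  i=4: ✗ (fails at j=5)
  i=5: ✓ (all of [6,6])
  i=6: ✗ (fails at j=7)
  i=7: ✓ (all of [8,8])
Positions where it holds: {0, 1, 5, 7} → 4.

4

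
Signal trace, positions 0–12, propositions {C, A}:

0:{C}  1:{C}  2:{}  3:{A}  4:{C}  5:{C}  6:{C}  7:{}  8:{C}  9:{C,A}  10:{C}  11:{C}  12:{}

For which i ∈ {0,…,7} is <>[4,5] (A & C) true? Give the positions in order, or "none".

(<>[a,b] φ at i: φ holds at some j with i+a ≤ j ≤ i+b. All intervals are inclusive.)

4, 5

Evaluate at each i in [0,7]:
  i=0: ✗ (none in [4,5])
  i=1: ✗ (none in [5,6])
  i=2: ✗ (none in [6,7])
  i=3: ✗ (none in [7,8])
  i=4: ✓ (witness j=9)
  i=5: ✓ (witness j=9)
  i=6: ✗ (none in [10,11])
  i=7: ✗ (none in [11,12])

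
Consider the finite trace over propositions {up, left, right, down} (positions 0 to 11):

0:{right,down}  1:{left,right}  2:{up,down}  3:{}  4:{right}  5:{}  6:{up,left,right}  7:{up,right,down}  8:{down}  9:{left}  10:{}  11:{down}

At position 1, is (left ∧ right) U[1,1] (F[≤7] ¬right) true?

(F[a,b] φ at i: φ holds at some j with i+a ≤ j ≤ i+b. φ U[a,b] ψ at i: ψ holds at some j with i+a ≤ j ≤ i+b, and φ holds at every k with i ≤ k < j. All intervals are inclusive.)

Yes

Need some j in [2,2] with F[≤7] ¬right, and (left ∧ right) at every k in [1,j-1].
  j=2: F[≤7] ¬right holds; (left ∧ right) holds at every k in [1,1] → satisfied.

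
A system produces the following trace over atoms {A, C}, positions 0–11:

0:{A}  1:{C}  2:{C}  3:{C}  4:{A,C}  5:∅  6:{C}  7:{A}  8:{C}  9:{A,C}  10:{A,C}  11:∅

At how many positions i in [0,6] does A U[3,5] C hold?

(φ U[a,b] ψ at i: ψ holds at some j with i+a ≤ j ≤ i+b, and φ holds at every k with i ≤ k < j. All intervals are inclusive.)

Evaluate at each i in [0,6]:
  i=0: ✗ (lhs fails at k=1 before rhs at j=3)
  i=1: ✗ (lhs fails at k=1 before rhs at j=4)
  i=2: ✗ (lhs fails at k=2 before rhs at j=6)
  i=3: ✗ (lhs fails at k=3 before rhs at j=6)
  i=4: ✗ (lhs fails at k=5 before rhs at j=8)
  i=5: ✗ (lhs fails at k=5 before rhs at j=8)
  i=6: ✗ (lhs fails at k=6 before rhs at j=9)
Positions where it holds: {} → 0.

0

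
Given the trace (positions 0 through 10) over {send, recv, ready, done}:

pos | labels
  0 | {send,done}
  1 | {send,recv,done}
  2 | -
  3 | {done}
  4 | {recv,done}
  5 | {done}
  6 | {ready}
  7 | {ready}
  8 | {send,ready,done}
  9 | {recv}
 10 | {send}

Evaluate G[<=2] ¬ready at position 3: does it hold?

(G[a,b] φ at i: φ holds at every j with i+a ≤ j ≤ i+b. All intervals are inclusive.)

Check ¬ready at every j in [3,5]:
  j=3: true
  j=4: true
  j=5: true
All positions satisfy it → formula holds.

Holds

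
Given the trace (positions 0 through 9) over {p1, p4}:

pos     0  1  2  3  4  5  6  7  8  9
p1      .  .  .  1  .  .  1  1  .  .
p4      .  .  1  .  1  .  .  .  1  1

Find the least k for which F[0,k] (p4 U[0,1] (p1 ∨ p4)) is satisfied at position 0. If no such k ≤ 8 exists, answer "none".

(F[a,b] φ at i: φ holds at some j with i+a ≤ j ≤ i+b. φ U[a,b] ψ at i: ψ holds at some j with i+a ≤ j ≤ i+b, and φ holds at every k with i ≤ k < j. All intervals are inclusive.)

Scan j = 0,1,… for (p4 U[0,1] (p1 ∨ p4)):
  j=0: fails
  j=1: fails
  j=2: holds
First hit at j=2, so smallest k = 2-0 = 2.

2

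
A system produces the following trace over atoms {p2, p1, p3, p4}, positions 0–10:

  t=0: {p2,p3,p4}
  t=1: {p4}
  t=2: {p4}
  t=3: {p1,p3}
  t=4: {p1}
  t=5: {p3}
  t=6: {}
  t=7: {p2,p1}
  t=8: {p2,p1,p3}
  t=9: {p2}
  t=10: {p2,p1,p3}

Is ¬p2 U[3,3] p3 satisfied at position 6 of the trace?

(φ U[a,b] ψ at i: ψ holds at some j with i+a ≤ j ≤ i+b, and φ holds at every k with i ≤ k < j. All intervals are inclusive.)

Does not hold

Need some j in [9,9] with p3, and ¬p2 at every k in [6,j-1].
  j=9: p3 false.
No j in the window works → until fails.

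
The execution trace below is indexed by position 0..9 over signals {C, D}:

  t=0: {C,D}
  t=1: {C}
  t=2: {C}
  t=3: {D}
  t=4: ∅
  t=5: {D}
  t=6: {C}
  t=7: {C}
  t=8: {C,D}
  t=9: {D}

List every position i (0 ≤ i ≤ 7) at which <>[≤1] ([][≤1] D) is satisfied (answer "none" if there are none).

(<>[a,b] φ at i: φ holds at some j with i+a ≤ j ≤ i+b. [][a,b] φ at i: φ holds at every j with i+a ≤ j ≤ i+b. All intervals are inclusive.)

7

Evaluate at each i in [0,7]:
  i=0: ✗ (none in [0,1])
  i=1: ✗ (none in [1,2])
  i=2: ✗ (none in [2,3])
  i=3: ✗ (none in [3,4])
  i=4: ✗ (none in [4,5])
  i=5: ✗ (none in [5,6])
  i=6: ✗ (none in [6,7])
  i=7: ✓ (witness j=8)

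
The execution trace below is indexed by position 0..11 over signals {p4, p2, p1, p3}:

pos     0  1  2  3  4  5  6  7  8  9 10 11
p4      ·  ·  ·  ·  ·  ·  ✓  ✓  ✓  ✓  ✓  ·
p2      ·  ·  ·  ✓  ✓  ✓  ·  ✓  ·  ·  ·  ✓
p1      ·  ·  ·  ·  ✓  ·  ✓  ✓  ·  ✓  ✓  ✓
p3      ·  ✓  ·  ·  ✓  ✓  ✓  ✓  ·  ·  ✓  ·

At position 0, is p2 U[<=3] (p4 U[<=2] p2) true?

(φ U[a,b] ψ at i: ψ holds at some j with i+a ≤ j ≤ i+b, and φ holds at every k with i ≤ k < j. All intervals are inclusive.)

Need some j in [0,3] with (p4 U[<=2] p2), and p2 at every k in [0,j-1].
  j=0: (p4 U[<=2] p2) — fails.
  j=1: (p4 U[<=2] p2) — fails.
  j=2: (p4 U[<=2] p2) — fails.
  j=3: (p4 U[<=2] p2) holds, but p2 fails at k=0 → not this j.
No j in the window works → until fails.

False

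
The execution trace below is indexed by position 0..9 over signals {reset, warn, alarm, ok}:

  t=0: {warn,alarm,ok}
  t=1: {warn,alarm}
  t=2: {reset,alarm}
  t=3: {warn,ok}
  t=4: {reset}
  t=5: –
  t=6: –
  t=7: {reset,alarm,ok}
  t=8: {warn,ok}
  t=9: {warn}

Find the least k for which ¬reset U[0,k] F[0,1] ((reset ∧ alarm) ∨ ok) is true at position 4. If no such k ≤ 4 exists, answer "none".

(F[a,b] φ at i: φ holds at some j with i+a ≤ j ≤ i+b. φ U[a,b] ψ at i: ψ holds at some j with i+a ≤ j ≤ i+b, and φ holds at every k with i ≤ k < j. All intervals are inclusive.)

none

Need earliest j ≥ 4 with F[0,1] ((reset ∧ alarm) ∨ ok), and ¬reset at every k in [4,j-1].
  j=4: rhs fails.
  j=5: rhs fails.
  j=6: rhs holds but lhs fails at k=4.
  j=7: rhs holds but lhs fails at k=4.
  j=8: rhs holds but lhs fails at k=4.
No witness within the range → none.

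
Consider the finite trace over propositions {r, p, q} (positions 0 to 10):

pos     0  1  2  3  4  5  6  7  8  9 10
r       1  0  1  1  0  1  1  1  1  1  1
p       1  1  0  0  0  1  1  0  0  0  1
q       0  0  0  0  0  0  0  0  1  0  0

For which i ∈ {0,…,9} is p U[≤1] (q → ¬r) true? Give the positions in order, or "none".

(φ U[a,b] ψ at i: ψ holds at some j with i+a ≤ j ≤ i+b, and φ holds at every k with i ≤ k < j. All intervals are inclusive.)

Evaluate at each i in [0,9]:
  i=0: ✓ (rhs at j=0)
  i=1: ✓ (rhs at j=1)
  i=2: ✓ (rhs at j=2)
  i=3: ✓ (rhs at j=3)
  i=4: ✓ (rhs at j=4)
  i=5: ✓ (rhs at j=5)
  i=6: ✓ (rhs at j=6)
  i=7: ✓ (rhs at j=7)
  i=8: ✗ (lhs fails at k=8 before rhs at j=9)
  i=9: ✓ (rhs at j=9)

0, 1, 2, 3, 4, 5, 6, 7, 9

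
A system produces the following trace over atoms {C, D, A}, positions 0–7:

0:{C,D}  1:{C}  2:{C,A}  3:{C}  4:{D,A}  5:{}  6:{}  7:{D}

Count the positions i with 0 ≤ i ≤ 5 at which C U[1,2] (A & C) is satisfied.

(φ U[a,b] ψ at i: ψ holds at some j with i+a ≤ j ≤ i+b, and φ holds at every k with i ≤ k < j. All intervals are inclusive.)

Evaluate at each i in [0,5]:
  i=0: ✓ (rhs at j=2; lhs holds on [0,1])
  i=1: ✓ (rhs at j=2; lhs holds on [1,1])
  i=2: ✗ (no rhs in [3,4])
  i=3: ✗ (no rhs in [4,5])
  i=4: ✗ (no rhs in [5,6])
  i=5: ✗ (no rhs in [6,7])
Positions where it holds: {0, 1} → 2.

2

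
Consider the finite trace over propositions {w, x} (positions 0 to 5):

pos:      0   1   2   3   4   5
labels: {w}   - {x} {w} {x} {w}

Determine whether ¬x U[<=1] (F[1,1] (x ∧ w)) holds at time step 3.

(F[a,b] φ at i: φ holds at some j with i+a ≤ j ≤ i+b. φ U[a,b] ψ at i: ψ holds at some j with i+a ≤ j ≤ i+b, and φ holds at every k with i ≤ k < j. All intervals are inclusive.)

Need some j in [3,4] with F[1,1] (x ∧ w), and ¬x at every k in [3,j-1].
  j=3: F[1,1] (x ∧ w) — fails (none in [4,4]).
  j=4: F[1,1] (x ∧ w) — fails (none in [5,5]).
No j in the window works → until fails.

No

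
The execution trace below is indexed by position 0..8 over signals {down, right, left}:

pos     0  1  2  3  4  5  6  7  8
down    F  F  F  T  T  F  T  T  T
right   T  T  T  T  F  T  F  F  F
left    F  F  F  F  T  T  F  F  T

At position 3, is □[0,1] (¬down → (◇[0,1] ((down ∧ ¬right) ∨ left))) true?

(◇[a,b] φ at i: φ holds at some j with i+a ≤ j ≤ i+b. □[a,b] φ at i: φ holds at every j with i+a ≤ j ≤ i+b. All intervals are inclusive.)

Check (¬down → (◇[0,1] ((down ∧ ¬right) ∨ left))) at every j in [3,4]:
  j=3: antecedent false → ✓
  j=4: antecedent false → ✓
All positions satisfy it → formula holds.

True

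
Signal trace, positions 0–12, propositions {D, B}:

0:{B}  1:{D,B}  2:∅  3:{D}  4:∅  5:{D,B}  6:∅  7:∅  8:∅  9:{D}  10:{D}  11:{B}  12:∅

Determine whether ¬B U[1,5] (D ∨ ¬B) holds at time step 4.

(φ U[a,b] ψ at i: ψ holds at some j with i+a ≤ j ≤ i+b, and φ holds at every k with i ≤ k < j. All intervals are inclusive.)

Holds

Need some j in [5,9] with (D ∨ ¬B), and ¬B at every k in [4,j-1].
  j=5: (D ∨ ¬B) holds; ¬B holds at every k in [4,4] → satisfied.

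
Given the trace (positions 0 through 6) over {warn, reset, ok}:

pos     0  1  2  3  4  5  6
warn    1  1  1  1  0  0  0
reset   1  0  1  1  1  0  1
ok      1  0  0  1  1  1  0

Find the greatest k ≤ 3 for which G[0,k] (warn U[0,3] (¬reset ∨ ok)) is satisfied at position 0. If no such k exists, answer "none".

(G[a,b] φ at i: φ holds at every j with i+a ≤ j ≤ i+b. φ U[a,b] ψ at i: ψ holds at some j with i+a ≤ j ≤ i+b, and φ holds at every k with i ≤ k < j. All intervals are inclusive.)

(warn U[0,3] (¬reset ∨ ok)) must hold from j=0 onward; find where it first fails.
  j=0: holds
  j=1: holds
  j=2: holds
  j=3: holds
Holds through j=3; largest k = 3.

3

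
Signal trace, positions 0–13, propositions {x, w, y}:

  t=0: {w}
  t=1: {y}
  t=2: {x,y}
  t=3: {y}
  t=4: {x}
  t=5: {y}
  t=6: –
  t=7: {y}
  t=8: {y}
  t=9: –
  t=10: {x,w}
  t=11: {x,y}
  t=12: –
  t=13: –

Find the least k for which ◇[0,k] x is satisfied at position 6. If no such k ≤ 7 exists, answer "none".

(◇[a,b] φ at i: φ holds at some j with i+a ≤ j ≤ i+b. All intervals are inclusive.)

4

Scan j = 6,7,… for x:
  j=6: fails
  j=7: fails
  j=8: fails
  j=9: fails
  j=10: holds
First hit at j=10, so smallest k = 10-6 = 4.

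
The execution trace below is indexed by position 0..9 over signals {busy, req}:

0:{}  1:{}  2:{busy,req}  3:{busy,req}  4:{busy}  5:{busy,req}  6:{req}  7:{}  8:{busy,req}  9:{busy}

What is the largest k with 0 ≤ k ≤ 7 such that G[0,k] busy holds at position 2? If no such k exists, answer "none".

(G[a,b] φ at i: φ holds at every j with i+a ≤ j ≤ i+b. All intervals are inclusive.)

3

busy must hold from j=2 onward; find where it first fails.
  j=2: holds
  j=3: holds
  j=4: holds
  j=5: holds
  j=6: fails
Holds on [2,5], so largest k = 3.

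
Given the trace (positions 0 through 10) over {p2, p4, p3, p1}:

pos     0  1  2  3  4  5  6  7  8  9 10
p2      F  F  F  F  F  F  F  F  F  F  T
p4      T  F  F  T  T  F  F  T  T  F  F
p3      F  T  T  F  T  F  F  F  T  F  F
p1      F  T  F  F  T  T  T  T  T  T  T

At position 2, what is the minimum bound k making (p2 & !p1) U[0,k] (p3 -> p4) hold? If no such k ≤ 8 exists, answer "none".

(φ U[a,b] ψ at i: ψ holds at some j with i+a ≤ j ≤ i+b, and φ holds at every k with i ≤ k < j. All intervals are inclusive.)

Need earliest j ≥ 2 with (p3 -> p4), and (p2 & !p1) at every k in [2,j-1].
  j=2: rhs fails.
  j=3: rhs holds but lhs fails at k=2.
  j=4: rhs holds but lhs fails at k=2.
  j=5: rhs holds but lhs fails at k=2.
  j=6: rhs holds but lhs fails at k=2.
  j=7: rhs holds but lhs fails at k=2.
  j=8: rhs holds but lhs fails at k=2.
  j=9: rhs holds but lhs fails at k=2.
  j=10: rhs holds but lhs fails at k=2.
No witness within the range → none.

none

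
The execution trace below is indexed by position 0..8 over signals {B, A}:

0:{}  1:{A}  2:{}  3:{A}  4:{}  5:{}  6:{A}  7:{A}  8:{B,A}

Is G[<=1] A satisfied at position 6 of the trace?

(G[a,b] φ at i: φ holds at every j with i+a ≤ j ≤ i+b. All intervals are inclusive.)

Check A at every j in [6,7]:
  j=6: true
  j=7: true
All positions satisfy it → formula holds.

True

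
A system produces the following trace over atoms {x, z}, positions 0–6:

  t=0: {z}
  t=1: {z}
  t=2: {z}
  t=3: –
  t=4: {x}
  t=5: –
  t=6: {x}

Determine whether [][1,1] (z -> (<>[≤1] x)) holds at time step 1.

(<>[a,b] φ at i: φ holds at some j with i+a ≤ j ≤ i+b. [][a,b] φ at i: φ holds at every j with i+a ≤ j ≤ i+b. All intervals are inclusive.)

Check (z -> (<>[≤1] x)) at every j in [2,2]:
  j=2: antecedent true; consequent fails (none in [2,3]) → ✗
Fails at j=2 → formula fails.

False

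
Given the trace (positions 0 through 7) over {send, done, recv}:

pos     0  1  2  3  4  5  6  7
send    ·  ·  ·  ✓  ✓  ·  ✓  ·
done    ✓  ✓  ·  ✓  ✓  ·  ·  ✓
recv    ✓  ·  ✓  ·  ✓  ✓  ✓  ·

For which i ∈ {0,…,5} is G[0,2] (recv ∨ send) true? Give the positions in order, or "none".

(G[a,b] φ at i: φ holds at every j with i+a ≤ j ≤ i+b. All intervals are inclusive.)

2, 3, 4

Evaluate at each i in [0,5]:
  i=0: ✗ (fails at j=1)
  i=1: ✗ (fails at j=1)
  i=2: ✓ (all of [2,4])
  i=3: ✓ (all of [3,5])
  i=4: ✓ (all of [4,6])
  i=5: ✗ (fails at j=7)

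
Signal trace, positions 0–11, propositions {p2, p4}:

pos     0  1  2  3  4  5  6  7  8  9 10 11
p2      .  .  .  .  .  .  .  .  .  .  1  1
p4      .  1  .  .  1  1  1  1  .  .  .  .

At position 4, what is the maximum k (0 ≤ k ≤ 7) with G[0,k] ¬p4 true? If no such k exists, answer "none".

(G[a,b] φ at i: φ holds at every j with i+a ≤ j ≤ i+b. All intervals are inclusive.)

none

¬p4 must hold from j=4 onward; find where it first fails.
  j=4: fails → no k works.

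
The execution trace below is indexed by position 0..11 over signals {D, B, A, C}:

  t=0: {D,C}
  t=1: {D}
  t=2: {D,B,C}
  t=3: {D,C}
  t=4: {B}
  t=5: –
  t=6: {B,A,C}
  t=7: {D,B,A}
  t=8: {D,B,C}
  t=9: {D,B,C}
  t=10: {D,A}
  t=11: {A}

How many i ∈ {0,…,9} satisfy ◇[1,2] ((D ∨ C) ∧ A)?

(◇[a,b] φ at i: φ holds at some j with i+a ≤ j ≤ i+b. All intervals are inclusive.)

5

Evaluate at each i in [0,9]:
  i=0: ✗ (none in [1,2])
  i=1: ✗ (none in [2,3])
  i=2: ✗ (none in [3,4])
  i=3: ✗ (none in [4,5])
  i=4: ✓ (witness j=6)
  i=5: ✓ (witness j=6)
  i=6: ✓ (witness j=7)
  i=7: ✗ (none in [8,9])
  i=8: ✓ (witness j=10)
  i=9: ✓ (witness j=10)
Positions where it holds: {4, 5, 6, 8, 9} → 5.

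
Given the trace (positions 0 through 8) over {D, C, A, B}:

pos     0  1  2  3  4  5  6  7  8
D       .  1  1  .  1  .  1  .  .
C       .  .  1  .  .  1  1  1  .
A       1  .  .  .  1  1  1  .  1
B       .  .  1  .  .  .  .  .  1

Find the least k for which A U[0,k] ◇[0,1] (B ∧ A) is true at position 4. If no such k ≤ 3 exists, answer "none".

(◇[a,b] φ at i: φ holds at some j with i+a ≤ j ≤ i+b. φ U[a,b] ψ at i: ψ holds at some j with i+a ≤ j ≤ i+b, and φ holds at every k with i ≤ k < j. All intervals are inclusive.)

Need earliest j ≥ 4 with ◇[0,1] (B ∧ A), and A at every k in [4,j-1].
  j=4: rhs fails.
  j=5: rhs fails.
  j=6: rhs fails.
  j=7: rhs holds; lhs holds on [4,6]. k = 3.

3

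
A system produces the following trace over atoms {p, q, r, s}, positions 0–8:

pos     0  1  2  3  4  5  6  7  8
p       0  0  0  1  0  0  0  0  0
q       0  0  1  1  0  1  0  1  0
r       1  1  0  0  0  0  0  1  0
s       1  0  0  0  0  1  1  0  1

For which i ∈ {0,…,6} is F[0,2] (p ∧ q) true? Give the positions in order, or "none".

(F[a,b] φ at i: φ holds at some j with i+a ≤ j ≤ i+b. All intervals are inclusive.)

1, 2, 3

Evaluate at each i in [0,6]:
  i=0: ✗ (none in [0,2])
  i=1: ✓ (witness j=3)
  i=2: ✓ (witness j=3)
  i=3: ✓ (witness j=3)
  i=4: ✗ (none in [4,6])
  i=5: ✗ (none in [5,7])
  i=6: ✗ (none in [6,8])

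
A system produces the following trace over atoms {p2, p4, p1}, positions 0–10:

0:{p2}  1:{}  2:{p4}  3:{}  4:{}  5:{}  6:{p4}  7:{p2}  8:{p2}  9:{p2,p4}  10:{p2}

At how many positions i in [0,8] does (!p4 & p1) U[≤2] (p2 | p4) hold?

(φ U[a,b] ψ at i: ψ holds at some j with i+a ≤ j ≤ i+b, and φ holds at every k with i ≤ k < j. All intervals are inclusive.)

5

Evaluate at each i in [0,8]:
  i=0: ✓ (rhs at j=0)
  i=1: ✗ (lhs fails at k=1 before rhs at j=2)
  i=2: ✓ (rhs at j=2)
  i=3: ✗ (no rhs in [3,5])
  i=4: ✗ (lhs fails at k=4 before rhs at j=6)
  i=5: ✗ (lhs fails at k=5 before rhs at j=6)
  i=6: ✓ (rhs at j=6)
  i=7: ✓ (rhs at j=7)
  i=8: ✓ (rhs at j=8)
Positions where it holds: {0, 2, 6, 7, 8} → 5.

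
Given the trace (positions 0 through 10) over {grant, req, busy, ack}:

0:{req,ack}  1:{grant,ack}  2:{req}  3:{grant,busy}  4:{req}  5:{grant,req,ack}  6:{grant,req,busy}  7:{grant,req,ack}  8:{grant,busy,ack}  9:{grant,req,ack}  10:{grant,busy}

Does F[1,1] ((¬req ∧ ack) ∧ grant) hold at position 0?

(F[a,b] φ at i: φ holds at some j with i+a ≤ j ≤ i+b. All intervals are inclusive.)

Yes

Check ((¬req ∧ ack) ∧ grant) at each j in [1,1]:
  j=1: true
Found at j=1 → formula holds.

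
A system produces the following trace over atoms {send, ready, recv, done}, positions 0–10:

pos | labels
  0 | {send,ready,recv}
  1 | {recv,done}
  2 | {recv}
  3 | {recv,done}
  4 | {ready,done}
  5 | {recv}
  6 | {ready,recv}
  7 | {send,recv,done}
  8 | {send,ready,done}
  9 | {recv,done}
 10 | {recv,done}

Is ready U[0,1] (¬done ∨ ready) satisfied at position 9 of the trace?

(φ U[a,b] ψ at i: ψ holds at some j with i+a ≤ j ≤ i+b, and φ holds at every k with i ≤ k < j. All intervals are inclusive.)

Need some j in [9,10] with (¬done ∨ ready), and ready at every k in [9,j-1].
  j=9: (¬done ∨ ready) false.
  j=10: (¬done ∨ ready) false.
No j in the window works → until fails.

No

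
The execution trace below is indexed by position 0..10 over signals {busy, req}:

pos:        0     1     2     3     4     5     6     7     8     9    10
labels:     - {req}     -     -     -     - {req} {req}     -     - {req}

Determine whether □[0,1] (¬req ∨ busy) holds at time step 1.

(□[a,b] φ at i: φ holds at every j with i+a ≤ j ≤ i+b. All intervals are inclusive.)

Does not hold

Check (¬req ∨ busy) at every j in [1,2]:
  j=1: false
  j=2: true
Fails at j=1 → formula fails.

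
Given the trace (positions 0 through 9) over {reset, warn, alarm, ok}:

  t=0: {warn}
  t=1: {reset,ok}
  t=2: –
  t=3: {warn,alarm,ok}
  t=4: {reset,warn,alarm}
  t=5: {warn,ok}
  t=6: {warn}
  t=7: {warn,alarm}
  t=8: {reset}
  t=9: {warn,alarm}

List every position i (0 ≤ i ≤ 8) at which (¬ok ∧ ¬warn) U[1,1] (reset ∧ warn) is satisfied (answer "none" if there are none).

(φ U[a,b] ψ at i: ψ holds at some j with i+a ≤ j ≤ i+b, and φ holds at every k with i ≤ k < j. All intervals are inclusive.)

none

Evaluate at each i in [0,8]:
  i=0: ✗ (no rhs in [1,1])
  i=1: ✗ (no rhs in [2,2])
  i=2: ✗ (no rhs in [3,3])
  i=3: ✗ (lhs fails at k=3 before rhs at j=4)
  i=4: ✗ (no rhs in [5,5])
  i=5: ✗ (no rhs in [6,6])
  i=6: ✗ (no rhs in [7,7])
  i=7: ✗ (no rhs in [8,8])
  i=8: ✗ (no rhs in [9,9])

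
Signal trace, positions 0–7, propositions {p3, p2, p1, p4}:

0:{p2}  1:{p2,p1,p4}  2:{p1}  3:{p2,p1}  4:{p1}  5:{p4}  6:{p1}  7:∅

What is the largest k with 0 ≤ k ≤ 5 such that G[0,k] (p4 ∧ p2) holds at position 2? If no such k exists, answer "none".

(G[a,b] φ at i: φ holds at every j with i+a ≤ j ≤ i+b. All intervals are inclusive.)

(p4 ∧ p2) must hold from j=2 onward; find where it first fails.
  j=2: fails → no k works.

none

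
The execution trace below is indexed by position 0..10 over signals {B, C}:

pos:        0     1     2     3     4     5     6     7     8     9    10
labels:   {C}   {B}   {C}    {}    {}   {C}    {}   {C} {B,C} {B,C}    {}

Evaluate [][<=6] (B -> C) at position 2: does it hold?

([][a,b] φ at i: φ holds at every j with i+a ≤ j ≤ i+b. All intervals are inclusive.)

Check (B -> C) at every j in [2,8]:
  j=2: antecedent false → ✓
  j=3: antecedent false → ✓
  j=4: antecedent false → ✓
  j=5: antecedent false → ✓
  j=6: antecedent false → ✓
  j=7: antecedent false → ✓
  j=8: antecedent true; consequent true → ✓
All positions satisfy it → formula holds.

Yes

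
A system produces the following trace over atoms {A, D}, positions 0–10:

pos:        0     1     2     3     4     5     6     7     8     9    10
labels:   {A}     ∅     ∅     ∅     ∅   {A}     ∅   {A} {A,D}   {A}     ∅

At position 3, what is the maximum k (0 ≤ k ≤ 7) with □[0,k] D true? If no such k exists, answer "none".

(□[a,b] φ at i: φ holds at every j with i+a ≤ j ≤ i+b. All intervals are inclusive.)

D must hold from j=3 onward; find where it first fails.
  j=3: fails → no k works.

none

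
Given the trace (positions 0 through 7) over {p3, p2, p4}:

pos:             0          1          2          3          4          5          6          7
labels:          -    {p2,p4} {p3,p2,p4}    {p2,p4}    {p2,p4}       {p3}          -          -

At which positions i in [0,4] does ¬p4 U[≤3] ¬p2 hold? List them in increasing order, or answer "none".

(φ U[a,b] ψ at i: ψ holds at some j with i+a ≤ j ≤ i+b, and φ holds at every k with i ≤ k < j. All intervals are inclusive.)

0

Evaluate at each i in [0,4]:
  i=0: ✓ (rhs at j=0)
  i=1: ✗ (no rhs in [1,4])
  i=2: ✗ (lhs fails at k=2 before rhs at j=5)
  i=3: ✗ (lhs fails at k=3 before rhs at j=5)
  i=4: ✗ (lhs fails at k=4 before rhs at j=5)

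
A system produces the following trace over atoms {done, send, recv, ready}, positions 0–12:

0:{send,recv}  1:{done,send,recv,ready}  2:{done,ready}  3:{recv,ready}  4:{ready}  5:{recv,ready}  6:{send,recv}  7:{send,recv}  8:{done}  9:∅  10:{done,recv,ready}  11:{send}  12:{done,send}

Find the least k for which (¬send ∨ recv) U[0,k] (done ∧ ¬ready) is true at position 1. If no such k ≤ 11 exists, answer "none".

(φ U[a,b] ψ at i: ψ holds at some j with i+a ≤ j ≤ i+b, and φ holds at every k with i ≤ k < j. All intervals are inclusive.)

Need earliest j ≥ 1 with (done ∧ ¬ready), and (¬send ∨ recv) at every k in [1,j-1].
  j=1: rhs fails.
  j=2: rhs fails.
  j=3: rhs fails.
  j=4: rhs fails.
  j=5: rhs fails.
  j=6: rhs fails.
  j=7: rhs fails.
  j=8: rhs holds; lhs holds on [1,7]. k = 7.

7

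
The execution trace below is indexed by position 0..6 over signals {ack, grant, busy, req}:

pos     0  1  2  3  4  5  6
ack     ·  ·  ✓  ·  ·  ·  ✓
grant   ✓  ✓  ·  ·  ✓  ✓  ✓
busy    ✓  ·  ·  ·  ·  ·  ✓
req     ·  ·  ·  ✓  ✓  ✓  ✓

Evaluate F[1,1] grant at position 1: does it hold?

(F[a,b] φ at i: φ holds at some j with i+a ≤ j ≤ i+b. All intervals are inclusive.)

Check grant at each j in [2,2]:
  j=2: false
No position in the window satisfies it → formula fails.

No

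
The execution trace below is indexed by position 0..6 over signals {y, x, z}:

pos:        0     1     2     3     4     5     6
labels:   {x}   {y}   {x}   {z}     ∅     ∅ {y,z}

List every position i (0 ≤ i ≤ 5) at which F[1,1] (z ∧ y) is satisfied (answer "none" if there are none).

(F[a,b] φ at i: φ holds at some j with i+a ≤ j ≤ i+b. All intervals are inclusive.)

5

Evaluate at each i in [0,5]:
  i=0: ✗ (none in [1,1])
  i=1: ✗ (none in [2,2])
  i=2: ✗ (none in [3,3])
  i=3: ✗ (none in [4,4])
  i=4: ✗ (none in [5,5])
  i=5: ✓ (witness j=6)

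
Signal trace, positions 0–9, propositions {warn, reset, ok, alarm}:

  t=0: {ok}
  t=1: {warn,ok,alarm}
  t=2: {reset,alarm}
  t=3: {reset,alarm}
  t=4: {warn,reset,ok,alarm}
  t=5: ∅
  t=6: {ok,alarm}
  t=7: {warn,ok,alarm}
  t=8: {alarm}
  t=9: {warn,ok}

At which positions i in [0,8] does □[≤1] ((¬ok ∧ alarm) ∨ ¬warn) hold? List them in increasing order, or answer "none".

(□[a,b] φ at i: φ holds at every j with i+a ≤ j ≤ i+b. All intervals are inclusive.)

Evaluate at each i in [0,8]:
  i=0: ✗ (fails at j=1)
  i=1: ✗ (fails at j=1)
  i=2: ✓ (all of [2,3])
  i=3: ✗ (fails at j=4)
  i=4: ✗ (fails at j=4)
  i=5: ✓ (all of [5,6])
  i=6: ✗ (fails at j=7)
  i=7: ✗ (fails at j=7)
  i=8: ✗ (fails at j=9)

2, 5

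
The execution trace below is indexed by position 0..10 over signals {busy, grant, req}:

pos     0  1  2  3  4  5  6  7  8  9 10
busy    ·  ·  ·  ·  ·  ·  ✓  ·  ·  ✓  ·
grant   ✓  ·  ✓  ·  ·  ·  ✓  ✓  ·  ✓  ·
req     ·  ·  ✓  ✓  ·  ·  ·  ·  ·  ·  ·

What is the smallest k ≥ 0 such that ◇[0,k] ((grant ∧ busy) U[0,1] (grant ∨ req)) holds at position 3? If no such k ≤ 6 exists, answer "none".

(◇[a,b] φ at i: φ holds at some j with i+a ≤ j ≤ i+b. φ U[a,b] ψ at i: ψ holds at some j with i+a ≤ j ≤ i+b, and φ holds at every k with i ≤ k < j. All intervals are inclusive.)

Scan j = 3,4,… for ((grant ∧ busy) U[0,1] (grant ∨ req)):
  j=3: holds
First hit at j=3, so smallest k = 3-3 = 0.

0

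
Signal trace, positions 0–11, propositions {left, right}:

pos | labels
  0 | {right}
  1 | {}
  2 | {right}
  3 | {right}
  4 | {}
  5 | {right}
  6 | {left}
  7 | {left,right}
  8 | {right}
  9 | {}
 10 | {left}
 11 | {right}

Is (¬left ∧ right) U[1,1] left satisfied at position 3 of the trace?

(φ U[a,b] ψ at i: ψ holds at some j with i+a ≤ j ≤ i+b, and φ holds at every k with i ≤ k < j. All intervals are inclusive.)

False

Need some j in [4,4] with left, and (¬left ∧ right) at every k in [3,j-1].
  j=4: left false.
No j in the window works → until fails.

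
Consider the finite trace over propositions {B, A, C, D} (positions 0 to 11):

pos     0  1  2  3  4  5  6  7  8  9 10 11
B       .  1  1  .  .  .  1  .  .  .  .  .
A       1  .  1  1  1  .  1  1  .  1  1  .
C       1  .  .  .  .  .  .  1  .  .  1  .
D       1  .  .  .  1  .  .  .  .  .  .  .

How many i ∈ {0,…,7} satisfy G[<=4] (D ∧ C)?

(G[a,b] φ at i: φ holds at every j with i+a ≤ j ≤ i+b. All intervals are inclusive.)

0

Evaluate at each i in [0,7]:
  i=0: ✗ (fails at j=1)
  i=1: ✗ (fails at j=1)
  i=2: ✗ (fails at j=2)
  i=3: ✗ (fails at j=3)
  i=4: ✗ (fails at j=4)
  i=5: ✗ (fails at j=5)
  i=6: ✗ (fails at j=6)
  i=7: ✗ (fails at j=7)
Positions where it holds: {} → 0.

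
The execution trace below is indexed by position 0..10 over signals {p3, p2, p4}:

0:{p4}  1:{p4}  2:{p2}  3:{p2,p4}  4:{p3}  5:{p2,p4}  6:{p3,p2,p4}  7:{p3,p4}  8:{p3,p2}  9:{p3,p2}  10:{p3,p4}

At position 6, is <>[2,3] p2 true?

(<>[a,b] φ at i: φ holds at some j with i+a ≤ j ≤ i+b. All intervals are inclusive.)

Check p2 at each j in [8,9]:
  j=8: true
  j=9: true
Found at j=8 → formula holds.

Holds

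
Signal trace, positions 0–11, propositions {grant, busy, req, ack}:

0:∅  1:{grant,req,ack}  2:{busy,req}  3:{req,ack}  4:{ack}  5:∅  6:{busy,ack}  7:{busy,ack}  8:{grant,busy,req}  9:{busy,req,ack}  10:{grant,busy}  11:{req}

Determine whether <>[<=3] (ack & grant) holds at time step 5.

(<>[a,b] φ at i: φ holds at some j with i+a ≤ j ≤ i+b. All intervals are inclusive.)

Check (ack & grant) at each j in [5,8]:
  j=5: false
  j=6: false
  j=7: false
  j=8: false
No position in the window satisfies it → formula fails.

False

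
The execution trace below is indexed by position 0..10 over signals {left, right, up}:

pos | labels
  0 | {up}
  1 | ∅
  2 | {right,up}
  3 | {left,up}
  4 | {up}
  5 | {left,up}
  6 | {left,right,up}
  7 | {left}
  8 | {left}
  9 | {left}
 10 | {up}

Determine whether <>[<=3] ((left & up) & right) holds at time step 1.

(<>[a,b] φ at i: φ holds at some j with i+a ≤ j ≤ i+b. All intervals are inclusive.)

No

Check ((left & up) & right) at each j in [1,4]:
  j=1: false
  j=2: false
  j=3: false
  j=4: false
No position in the window satisfies it → formula fails.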